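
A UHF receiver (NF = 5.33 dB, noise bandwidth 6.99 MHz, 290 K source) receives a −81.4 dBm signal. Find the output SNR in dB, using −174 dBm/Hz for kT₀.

18.8 dB

Noise floor: N = −174 + 10 log₁₀(B) + NF
10 log₁₀(6.99×10⁶) = 68.44 dB
N = −174 + 68.44 + 5.33 = −100.23 dBm
SNR = P_sig − N = −81.4 − (−100.23) = 18.83 dB → 18.8 dB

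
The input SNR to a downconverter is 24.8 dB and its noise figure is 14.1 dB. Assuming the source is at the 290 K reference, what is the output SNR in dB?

By definition F = SNR_in/SNR_out, so in dB: SNR_out = SNR_in − NF
SNR_out = 24.8 − 14.1 = 10.7 dB

10.7 dB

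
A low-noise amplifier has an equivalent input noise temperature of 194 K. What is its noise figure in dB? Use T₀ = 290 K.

2.22 dB

F = 1 + T_e/T₀ = 1 + 194/290 = 1.66897
NF = 10 log₁₀(1.66897) = 2.22 dB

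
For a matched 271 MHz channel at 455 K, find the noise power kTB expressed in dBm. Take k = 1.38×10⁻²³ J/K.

−87.7 dBm

P_n = kTB = 1.38×10⁻²³ × 455 × 2.71×10⁸ = 1.70×10⁻¹² W
In dBm: 10 log₁₀(1.70×10⁻¹² / 10⁻³) = −87.7 dBm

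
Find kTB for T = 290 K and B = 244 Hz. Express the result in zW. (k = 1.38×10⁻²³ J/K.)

P_n = kTB = 1.38×10⁻²³ × 290 × 2.44×10² = 9.76×10⁻¹⁹ W = 976 zW

976 zW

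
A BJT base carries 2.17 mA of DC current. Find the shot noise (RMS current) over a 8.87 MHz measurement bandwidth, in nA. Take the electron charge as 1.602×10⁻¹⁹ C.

78.5 nA

I_n = √(2qI·B)
2qI·B = 2 × 1.602×10⁻¹⁹ × 2.17×10⁻³ × 8.87×10⁶ = 6.17×10⁻¹⁵ A²
I_n = √(6.17×10⁻¹⁵) = 7.85×10⁻⁸ A = 78.5 nA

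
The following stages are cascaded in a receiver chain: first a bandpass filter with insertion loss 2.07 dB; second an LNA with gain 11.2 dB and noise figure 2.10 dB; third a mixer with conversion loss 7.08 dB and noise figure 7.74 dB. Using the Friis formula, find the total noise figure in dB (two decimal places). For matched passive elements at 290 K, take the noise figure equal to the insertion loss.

Convert to linear (a loss of L dB is a gain of −L dB): F_i = 10^(NF_i/10), G_i = 10^(G_i,dB/10)
  Stage 1: F_1 = 10^(2.07/10) = 1.611, G_1 = 10^(−2.07/10) = 0.6209
  Stage 2: F_2 = 10^(2.10/10) = 1.622, G_2 = 10^(11.2/10) = 13.18
  Stage 3: F_3 = 10^(7.74/10) = 5.943, G_3 = 10^(−7.08/10) = 0.1959
Friis cascade:
  F = 1.611 + (1.622 − 1)/0.6209 + (5.943 − 1)/8.185 = 3.216
NF = 10 log₁₀(3.216) = 5.07 dB

5.07 dB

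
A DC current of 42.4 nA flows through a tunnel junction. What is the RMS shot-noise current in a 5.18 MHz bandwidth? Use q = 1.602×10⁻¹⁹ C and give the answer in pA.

265 pA

I_n = √(2qI·B)
2qI·B = 2 × 1.602×10⁻¹⁹ × 4.24×10⁻⁸ × 5.18×10⁶ = 7.04×10⁻²⁰ A²
I_n = √(7.04×10⁻²⁰) = 2.65×10⁻¹⁰ A = 265 pA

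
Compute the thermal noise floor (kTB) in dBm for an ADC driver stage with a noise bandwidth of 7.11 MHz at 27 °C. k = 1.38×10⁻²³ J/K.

−105.3 dBm

T = 27 °C + 273.15 = 300.15 K
P_n = kTB = 1.38×10⁻²³ × 300.15 × 7.11×10⁶ = 2.95×10⁻¹⁴ W
In dBm: 10 log₁₀(2.95×10⁻¹⁴ / 10⁻³) = −105.3 dBm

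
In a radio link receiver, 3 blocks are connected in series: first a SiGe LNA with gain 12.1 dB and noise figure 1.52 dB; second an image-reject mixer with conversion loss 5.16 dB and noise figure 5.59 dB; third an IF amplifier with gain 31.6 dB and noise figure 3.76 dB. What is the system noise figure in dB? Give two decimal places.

Convert to linear (a loss of L dB is a gain of −L dB): F_i = 10^(NF_i/10), G_i = 10^(G_i,dB/10)
  Stage 1: F_1 = 10^(1.52/10) = 1.419, G_1 = 10^(12.1/10) = 16.22
  Stage 2: F_2 = 10^(5.59/10) = 3.622, G_2 = 10^(−5.16/10) = 0.3048
  Stage 3: F_3 = 10^(3.76/10) = 2.377, G_3 = 10^(31.6/10) = 1445
Friis cascade:
  F = 1.419 + (3.622 − 1)/16.22 + (2.377 − 1)/4.943 = 1.859
NF = 10 log₁₀(1.859) = 2.69 dB

2.69 dB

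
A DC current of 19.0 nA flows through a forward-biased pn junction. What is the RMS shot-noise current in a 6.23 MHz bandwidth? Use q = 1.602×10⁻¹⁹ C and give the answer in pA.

I_n = √(2qI·B)
2qI·B = 2 × 1.602×10⁻¹⁹ × 1.90×10⁻⁸ × 6.23×10⁶ = 3.79×10⁻²⁰ A²
I_n = √(3.79×10⁻²⁰) = 1.95×10⁻¹⁰ A = 195 pA

195 pA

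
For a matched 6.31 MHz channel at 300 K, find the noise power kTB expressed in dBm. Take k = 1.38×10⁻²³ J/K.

−105.8 dBm

P_n = kTB = 1.38×10⁻²³ × 300 × 6.31×10⁶ = 2.61×10⁻¹⁴ W
In dBm: 10 log₁₀(2.61×10⁻¹⁴ / 10⁻³) = −105.8 dBm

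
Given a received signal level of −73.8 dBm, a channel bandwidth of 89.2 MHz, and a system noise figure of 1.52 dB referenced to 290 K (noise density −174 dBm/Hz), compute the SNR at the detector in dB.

Noise floor: N = −174 + 10 log₁₀(B) + NF
10 log₁₀(8.92×10⁷) = 79.5 dB
N = −174 + 79.5 + 1.52 = −92.98 dBm
SNR = P_sig − N = −73.8 − (−92.98) = 19.18 dB → 19.2 dB

19.2 dB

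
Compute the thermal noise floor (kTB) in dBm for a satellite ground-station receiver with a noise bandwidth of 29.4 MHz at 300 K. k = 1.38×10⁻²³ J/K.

−99.1 dBm

P_n = kTB = 1.38×10⁻²³ × 300 × 2.94×10⁷ = 1.22×10⁻¹³ W
In dBm: 10 log₁₀(1.22×10⁻¹³ / 10⁻³) = −99.1 dBm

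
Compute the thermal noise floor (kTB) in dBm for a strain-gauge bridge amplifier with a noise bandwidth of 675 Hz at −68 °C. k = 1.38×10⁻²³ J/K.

T = −68 °C + 273.15 = 205.15 K
P_n = kTB = 1.38×10⁻²³ × 205.15 × 6.75×10² = 1.91×10⁻¹⁸ W
In dBm: 10 log₁₀(1.91×10⁻¹⁸ / 10⁻³) = −147.2 dBm

−147.2 dBm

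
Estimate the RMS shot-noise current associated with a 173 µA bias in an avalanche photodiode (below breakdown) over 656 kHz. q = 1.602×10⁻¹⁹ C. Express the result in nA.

6.03 nA

I_n = √(2qI·B)
2qI·B = 2 × 1.602×10⁻¹⁹ × 1.73×10⁻⁴ × 6.56×10⁵ = 3.64×10⁻¹⁷ A²
I_n = √(3.64×10⁻¹⁷) = 6.03×10⁻⁹ A = 6.03 nA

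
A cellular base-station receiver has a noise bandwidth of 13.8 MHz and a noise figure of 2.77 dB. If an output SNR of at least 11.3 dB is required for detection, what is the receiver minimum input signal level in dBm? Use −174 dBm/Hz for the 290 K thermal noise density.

Sensitivity = −174 + 10 log₁₀(B) + NF + SNR_min
= −174 + 71.4 + 2.77 + 11.3
= −88.53 dBm → −88.5 dBm

−88.5 dBm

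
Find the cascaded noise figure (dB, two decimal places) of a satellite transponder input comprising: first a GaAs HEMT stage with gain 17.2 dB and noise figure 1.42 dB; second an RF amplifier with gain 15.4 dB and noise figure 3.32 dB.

Convert to linear (a loss of L dB is a gain of −L dB): F_i = 10^(NF_i/10), G_i = 10^(G_i,dB/10)
  Stage 1: F_1 = 10^(1.42/10) = 1.387, G_1 = 10^(17.2/10) = 52.48
  Stage 2: F_2 = 10^(3.32/10) = 2.148, G_2 = 10^(15.4/10) = 34.67
Friis cascade:
  F = 1.387 + (2.148 − 1)/52.48 = 1.409
NF = 10 log₁₀(1.409) = 1.49 dB

1.49 dB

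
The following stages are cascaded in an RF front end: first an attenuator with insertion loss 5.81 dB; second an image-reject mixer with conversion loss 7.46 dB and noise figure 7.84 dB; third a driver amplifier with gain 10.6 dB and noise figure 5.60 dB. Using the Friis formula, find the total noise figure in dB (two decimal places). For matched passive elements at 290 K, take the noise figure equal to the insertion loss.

18.98 dB

Convert to linear (a loss of L dB is a gain of −L dB): F_i = 10^(NF_i/10), G_i = 10^(G_i,dB/10)
  Stage 1: F_1 = 10^(5.81/10) = 3.811, G_1 = 10^(−5.81/10) = 0.2624
  Stage 2: F_2 = 10^(7.84/10) = 6.081, G_2 = 10^(−7.46/10) = 0.1795
  Stage 3: F_3 = 10^(5.60/10) = 3.631, G_3 = 10^(10.6/10) = 11.48
Friis cascade:
  F = 3.811 + (6.081 − 1)/0.2624 + (3.631 − 1)/0.04710 = 79.03
NF = 10 log₁₀(79.03) = 18.98 dB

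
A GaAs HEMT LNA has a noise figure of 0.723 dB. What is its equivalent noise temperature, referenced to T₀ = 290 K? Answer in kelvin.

F = 10^(0.723/10) = 1.18114
T_e = (F − 1)·T₀ = (1.18114 − 1) × 290 = 52.5 K

52.5 K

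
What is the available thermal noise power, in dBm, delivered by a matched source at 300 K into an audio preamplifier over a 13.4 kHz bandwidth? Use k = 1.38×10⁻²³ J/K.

P_n = kTB = 1.38×10⁻²³ × 300 × 1.34×10⁴ = 5.55×10⁻¹⁷ W
In dBm: 10 log₁₀(5.55×10⁻¹⁷ / 10⁻³) = −132.6 dBm

−132.6 dBm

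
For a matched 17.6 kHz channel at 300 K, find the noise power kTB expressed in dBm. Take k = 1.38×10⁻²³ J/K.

−131.4 dBm

P_n = kTB = 1.38×10⁻²³ × 300 × 1.76×10⁴ = 7.29×10⁻¹⁷ W
In dBm: 10 log₁₀(7.29×10⁻¹⁷ / 10⁻³) = −131.4 dBm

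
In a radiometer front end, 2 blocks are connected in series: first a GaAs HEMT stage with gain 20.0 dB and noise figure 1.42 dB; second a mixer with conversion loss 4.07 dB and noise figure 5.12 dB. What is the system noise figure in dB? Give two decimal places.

1.49 dB

Convert to linear (a loss of L dB is a gain of −L dB): F_i = 10^(NF_i/10), G_i = 10^(G_i,dB/10)
  Stage 1: F_1 = 10^(1.42/10) = 1.387, G_1 = 10^(20.0/10) = 100.0
  Stage 2: F_2 = 10^(5.12/10) = 3.251, G_2 = 10^(−4.07/10) = 0.3917
Friis cascade:
  F = 1.387 + (3.251 − 1)/100.0 = 1.409
NF = 10 log₁₀(1.409) = 1.49 dB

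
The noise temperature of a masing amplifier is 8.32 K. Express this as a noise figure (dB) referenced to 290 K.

F = 1 + T_e/T₀ = 1 + 8.32/290 = 1.02869
NF = 10 log₁₀(1.02869) = 0.123 dB

0.123 dB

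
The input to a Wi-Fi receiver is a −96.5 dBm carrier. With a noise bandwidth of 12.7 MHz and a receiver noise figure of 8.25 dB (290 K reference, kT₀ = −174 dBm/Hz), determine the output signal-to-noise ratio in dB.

−1.8 dB

Noise floor: N = −174 + 10 log₁₀(B) + NF
10 log₁₀(1.27×10⁷) = 71.04 dB
N = −174 + 71.04 + 8.25 = −94.71 dBm
SNR = P_sig − N = −96.5 − (−94.71) = −1.79 dB → −1.8 dB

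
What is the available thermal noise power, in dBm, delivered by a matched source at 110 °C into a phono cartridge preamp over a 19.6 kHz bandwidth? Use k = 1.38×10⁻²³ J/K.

T = 110 °C + 273.15 = 383.15 K
P_n = kTB = 1.38×10⁻²³ × 383.15 × 1.96×10⁴ = 1.04×10⁻¹⁶ W
In dBm: 10 log₁₀(1.04×10⁻¹⁶ / 10⁻³) = −129.8 dBm

−129.8 dBm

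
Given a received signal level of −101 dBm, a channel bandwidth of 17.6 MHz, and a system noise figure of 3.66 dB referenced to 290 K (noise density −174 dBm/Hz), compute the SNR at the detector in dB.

Noise floor: N = −174 + 10 log₁₀(B) + NF
10 log₁₀(1.76×10⁷) = 72.46 dB
N = −174 + 72.46 + 3.66 = −97.88 dBm
SNR = P_sig − N = −101 − (−97.88) = −3.12 dB → −3.1 dB

−3.1 dB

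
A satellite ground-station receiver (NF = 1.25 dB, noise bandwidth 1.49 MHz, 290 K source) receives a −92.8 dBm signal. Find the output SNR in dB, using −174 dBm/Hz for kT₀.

Noise floor: N = −174 + 10 log₁₀(B) + NF
10 log₁₀(1.49×10⁶) = 61.73 dB
N = −174 + 61.73 + 1.25 = −111.02 dBm
SNR = P_sig − N = −92.8 − (−111.02) = 18.22 dB → 18.2 dB

18.2 dB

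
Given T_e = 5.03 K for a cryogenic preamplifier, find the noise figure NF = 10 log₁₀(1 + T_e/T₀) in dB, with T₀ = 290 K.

0.075 dB

F = 1 + T_e/T₀ = 1 + 5.03/290 = 1.01734
NF = 10 log₁₀(1.01734) = 0.075 dB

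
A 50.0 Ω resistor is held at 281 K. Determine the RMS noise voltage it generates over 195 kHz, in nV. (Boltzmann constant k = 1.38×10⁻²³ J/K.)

V_n = √(4kTRB)
4kTRB = 4 × 1.38×10⁻²³ × 281 × 5.00×10¹ × 1.95×10⁵ = 1.51×10⁻¹³ V²
V_n = √(1.51×10⁻¹³) = 3.89×10⁻⁷ V = 389 nV

389 nV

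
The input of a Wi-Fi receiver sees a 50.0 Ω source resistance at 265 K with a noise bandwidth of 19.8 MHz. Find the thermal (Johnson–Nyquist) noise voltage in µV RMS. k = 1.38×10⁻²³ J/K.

V_n = √(4kTRB)
4kTRB = 4 × 1.38×10⁻²³ × 265 × 5.00×10¹ × 1.98×10⁷ = 1.45×10⁻¹¹ V²
V_n = √(1.45×10⁻¹¹) = 3.81×10⁻⁶ V = 3.81 µV

3.81 µV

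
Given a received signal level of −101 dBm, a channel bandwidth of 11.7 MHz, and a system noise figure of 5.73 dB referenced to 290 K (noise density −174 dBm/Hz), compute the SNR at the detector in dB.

−3.4 dB

Noise floor: N = −174 + 10 log₁₀(B) + NF
10 log₁₀(1.17×10⁷) = 70.68 dB
N = −174 + 70.68 + 5.73 = −97.59 dBm
SNR = P_sig − N = −101 − (−97.59) = −3.41 dB → −3.4 dB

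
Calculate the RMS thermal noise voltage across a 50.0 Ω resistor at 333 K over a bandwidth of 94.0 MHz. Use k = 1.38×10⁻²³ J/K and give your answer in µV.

9.29 µV

V_n = √(4kTRB)
4kTRB = 4 × 1.38×10⁻²³ × 333 × 5.00×10¹ × 9.40×10⁷ = 8.64×10⁻¹¹ V²
V_n = √(8.64×10⁻¹¹) = 9.29×10⁻⁶ V = 9.29 µV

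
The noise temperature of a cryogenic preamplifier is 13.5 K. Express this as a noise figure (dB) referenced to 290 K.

F = 1 + T_e/T₀ = 1 + 13.5/290 = 1.04655
NF = 10 log₁₀(1.04655) = 0.198 dB

0.198 dB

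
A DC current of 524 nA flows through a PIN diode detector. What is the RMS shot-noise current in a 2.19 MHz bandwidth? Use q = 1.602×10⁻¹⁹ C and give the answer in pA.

606 pA

I_n = √(2qI·B)
2qI·B = 2 × 1.602×10⁻¹⁹ × 5.24×10⁻⁷ × 2.19×10⁶ = 3.68×10⁻¹⁹ A²
I_n = √(3.68×10⁻¹⁹) = 6.06×10⁻¹⁰ A = 606 pA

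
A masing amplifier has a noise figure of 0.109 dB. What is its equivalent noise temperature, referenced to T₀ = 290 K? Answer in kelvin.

F = 10^(0.109/10) = 1.02542
T_e = (F − 1)·T₀ = (1.02542 − 1) × 290 = 7.37 K

7.37 K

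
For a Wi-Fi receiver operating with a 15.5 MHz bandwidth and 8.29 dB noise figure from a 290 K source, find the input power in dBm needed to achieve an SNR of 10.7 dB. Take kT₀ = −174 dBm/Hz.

Sensitivity = −174 + 10 log₁₀(B) + NF + SNR_min
= −174 + 71.9 + 8.29 + 10.7
= −83.11 dBm → −83.1 dBm

−83.1 dBm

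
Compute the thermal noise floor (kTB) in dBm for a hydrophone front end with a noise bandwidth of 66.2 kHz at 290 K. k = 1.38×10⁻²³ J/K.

−125.8 dBm

P_n = kTB = 1.38×10⁻²³ × 290 × 6.62×10⁴ = 2.65×10⁻¹⁶ W
In dBm: 10 log₁₀(2.65×10⁻¹⁶ / 10⁻³) = −125.8 dBm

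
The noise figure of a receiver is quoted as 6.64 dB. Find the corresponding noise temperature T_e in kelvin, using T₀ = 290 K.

F = 10^(6.64/10) = 4.61318
T_e = (F − 1)·T₀ = (4.61318 − 1) × 290 = 1048 K

1048 K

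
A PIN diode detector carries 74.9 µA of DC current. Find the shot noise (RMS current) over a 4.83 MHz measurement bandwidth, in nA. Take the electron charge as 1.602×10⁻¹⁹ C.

I_n = √(2qI·B)
2qI·B = 2 × 1.602×10⁻¹⁹ × 7.49×10⁻⁵ × 4.83×10⁶ = 1.16×10⁻¹⁶ A²
I_n = √(1.16×10⁻¹⁶) = 1.08×10⁻⁸ A = 10.8 nA

10.8 nA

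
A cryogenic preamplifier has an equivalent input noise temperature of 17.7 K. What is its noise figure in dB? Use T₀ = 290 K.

F = 1 + T_e/T₀ = 1 + 17.7/290 = 1.06103
NF = 10 log₁₀(1.06103) = 0.257 dB

0.257 dB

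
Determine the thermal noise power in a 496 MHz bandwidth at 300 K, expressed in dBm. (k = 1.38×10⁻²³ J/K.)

P_n = kTB = 1.38×10⁻²³ × 300 × 4.96×10⁸ = 2.05×10⁻¹² W
In dBm: 10 log₁₀(2.05×10⁻¹² / 10⁻³) = −86.9 dBm

−86.9 dBm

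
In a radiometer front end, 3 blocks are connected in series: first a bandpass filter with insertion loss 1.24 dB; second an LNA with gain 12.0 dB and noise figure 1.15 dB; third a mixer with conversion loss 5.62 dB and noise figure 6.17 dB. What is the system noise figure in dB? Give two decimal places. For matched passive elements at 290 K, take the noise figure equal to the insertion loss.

3.00 dB

Convert to linear (a loss of L dB is a gain of −L dB): F_i = 10^(NF_i/10), G_i = 10^(G_i,dB/10)
  Stage 1: F_1 = 10^(1.24/10) = 1.330, G_1 = 10^(−1.24/10) = 0.7516
  Stage 2: F_2 = 10^(1.15/10) = 1.303, G_2 = 10^(12.0/10) = 15.85
  Stage 3: F_3 = 10^(6.17/10) = 4.140, G_3 = 10^(−5.62/10) = 0.2742
Friis cascade:
  F = 1.330 + (1.303 − 1)/0.7516 + (4.140 − 1)/11.91 = 1.997
NF = 10 log₁₀(1.997) = 3.00 dB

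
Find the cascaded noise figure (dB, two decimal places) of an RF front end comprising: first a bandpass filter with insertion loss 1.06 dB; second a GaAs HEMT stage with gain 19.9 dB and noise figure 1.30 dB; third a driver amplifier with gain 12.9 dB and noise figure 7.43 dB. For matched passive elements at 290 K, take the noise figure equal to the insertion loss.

2.51 dB

Convert to linear (a loss of L dB is a gain of −L dB): F_i = 10^(NF_i/10), G_i = 10^(G_i,dB/10)
  Stage 1: F_1 = 10^(1.06/10) = 1.276, G_1 = 10^(−1.06/10) = 0.7834
  Stage 2: F_2 = 10^(1.30/10) = 1.349, G_2 = 10^(19.9/10) = 97.72
  Stage 3: F_3 = 10^(7.43/10) = 5.534, G_3 = 10^(12.9/10) = 19.50
Friis cascade:
  F = 1.276 + (1.349 − 1)/0.7834 + (5.534 − 1)/76.56 = 1.781
NF = 10 log₁₀(1.781) = 2.51 dB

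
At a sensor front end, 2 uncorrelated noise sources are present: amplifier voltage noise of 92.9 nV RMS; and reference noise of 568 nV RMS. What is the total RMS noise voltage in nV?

576 nV

Uncorrelated sources add in power (mean-square): V_tot = √(ΣV_i²)
V_tot = √[(9.29×10⁻⁸)² + (5.68×10⁻⁷)²] = 5.76×10⁻⁷ V = 576 nV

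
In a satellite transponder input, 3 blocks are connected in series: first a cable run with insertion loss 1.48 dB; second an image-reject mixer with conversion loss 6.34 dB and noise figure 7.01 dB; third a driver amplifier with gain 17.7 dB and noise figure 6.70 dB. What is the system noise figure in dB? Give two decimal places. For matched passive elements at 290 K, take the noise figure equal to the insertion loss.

Convert to linear (a loss of L dB is a gain of −L dB): F_i = 10^(NF_i/10), G_i = 10^(G_i,dB/10)
  Stage 1: F_1 = 10^(1.48/10) = 1.406, G_1 = 10^(−1.48/10) = 0.7112
  Stage 2: F_2 = 10^(7.01/10) = 5.023, G_2 = 10^(−6.34/10) = 0.2323
  Stage 3: F_3 = 10^(6.70/10) = 4.677, G_3 = 10^(17.7/10) = 58.88
Friis cascade:
  F = 1.406 + (5.023 − 1)/0.7112 + (4.677 − 1)/0.1652 = 29.32
NF = 10 log₁₀(29.32) = 14.67 dB

14.67 dB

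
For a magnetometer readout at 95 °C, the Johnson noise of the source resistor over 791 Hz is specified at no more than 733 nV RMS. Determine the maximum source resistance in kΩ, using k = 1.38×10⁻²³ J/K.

33.4 kΩ

T = 95 °C + 273.15 = 368.15 K
Johnson–Nyquist: V_n = √(4kTRB) ⇒ R = V_n² / (4kTB)
4kTB = 4 × 1.38×10⁻²³ × 368.15 × 7.91×10² = 1.61×10⁻¹⁷
R = (7.33×10⁻⁷)² / 1.61×10⁻¹⁷ = 3.34×10⁴ Ω = 33.4 kΩ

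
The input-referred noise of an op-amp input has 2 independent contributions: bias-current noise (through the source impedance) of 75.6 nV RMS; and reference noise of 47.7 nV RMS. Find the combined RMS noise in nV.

Uncorrelated sources add in power (mean-square): V_tot = √(ΣV_i²)
V_tot = √[(7.56×10⁻⁸)² + (4.77×10⁻⁸)²] = 8.94×10⁻⁸ V = 89.4 nV

89.4 nV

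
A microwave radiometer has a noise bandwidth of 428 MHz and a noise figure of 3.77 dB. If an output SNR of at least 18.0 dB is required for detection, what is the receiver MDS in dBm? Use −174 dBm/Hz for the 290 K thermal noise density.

−65.9 dBm

Sensitivity = −174 + 10 log₁₀(B) + NF + SNR_min
= −174 + 86.31 + 3.77 + 18.0
= −65.92 dBm → −65.9 dBm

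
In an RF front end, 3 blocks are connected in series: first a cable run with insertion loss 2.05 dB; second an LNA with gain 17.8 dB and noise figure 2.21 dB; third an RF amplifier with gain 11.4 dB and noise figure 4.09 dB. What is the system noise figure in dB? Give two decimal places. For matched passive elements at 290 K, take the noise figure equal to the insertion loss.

4.33 dB

Convert to linear (a loss of L dB is a gain of −L dB): F_i = 10^(NF_i/10), G_i = 10^(G_i,dB/10)
  Stage 1: F_1 = 10^(2.05/10) = 1.603, G_1 = 10^(−2.05/10) = 0.6237
  Stage 2: F_2 = 10^(2.21/10) = 1.663, G_2 = 10^(17.8/10) = 60.26
  Stage 3: F_3 = 10^(4.09/10) = 2.564, G_3 = 10^(11.4/10) = 13.80
Friis cascade:
  F = 1.603 + (1.663 − 1)/0.6237 + (2.564 − 1)/37.58 = 2.708
NF = 10 log₁₀(2.708) = 4.33 dB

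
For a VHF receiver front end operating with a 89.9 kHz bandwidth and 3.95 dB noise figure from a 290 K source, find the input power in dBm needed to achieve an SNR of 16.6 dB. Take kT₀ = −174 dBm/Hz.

Sensitivity = −174 + 10 log₁₀(B) + NF + SNR_min
= −174 + 49.54 + 3.95 + 16.6
= −103.91 dBm → −103.9 dBm

−103.9 dBm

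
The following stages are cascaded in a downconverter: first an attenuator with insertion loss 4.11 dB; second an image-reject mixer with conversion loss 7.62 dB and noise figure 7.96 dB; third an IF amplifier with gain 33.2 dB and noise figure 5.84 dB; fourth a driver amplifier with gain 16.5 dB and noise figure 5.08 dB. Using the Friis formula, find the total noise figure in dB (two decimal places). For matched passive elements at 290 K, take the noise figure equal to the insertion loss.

Convert to linear (a loss of L dB is a gain of −L dB): F_i = 10^(NF_i/10), G_i = 10^(G_i,dB/10)
  Stage 1: F_1 = 10^(4.11/10) = 2.576, G_1 = 10^(−4.11/10) = 0.3882
  Stage 2: F_2 = 10^(7.96/10) = 6.252, G_2 = 10^(−7.62/10) = 0.1730
  Stage 3: F_3 = 10^(5.84/10) = 3.837, G_3 = 10^(33.2/10) = 2089
  Stage 4: F_4 = 10^(5.08/10) = 3.221, G_4 = 10^(16.5/10) = 44.67
Friis cascade:
  F = 2.576 + (6.252 − 1)/0.3882 + (3.837 − 1)/0.06714 + (3.221 − 1)/140.3 = 58.38
NF = 10 log₁₀(58.38) = 17.66 dB

17.66 dB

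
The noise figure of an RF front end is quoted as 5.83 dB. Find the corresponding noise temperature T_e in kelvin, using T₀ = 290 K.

F = 10^(5.83/10) = 3.82825
T_e = (F − 1)·T₀ = (3.82825 − 1) × 290 = 820 K

820 K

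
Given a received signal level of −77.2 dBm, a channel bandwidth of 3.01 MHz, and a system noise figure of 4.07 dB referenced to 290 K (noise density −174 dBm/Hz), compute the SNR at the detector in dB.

Noise floor: N = −174 + 10 log₁₀(B) + NF
10 log₁₀(3.01×10⁶) = 64.79 dB
N = −174 + 64.79 + 4.07 = −105.14 dBm
SNR = P_sig − N = −77.2 − (−105.14) = 27.94 dB → 27.9 dB

27.9 dB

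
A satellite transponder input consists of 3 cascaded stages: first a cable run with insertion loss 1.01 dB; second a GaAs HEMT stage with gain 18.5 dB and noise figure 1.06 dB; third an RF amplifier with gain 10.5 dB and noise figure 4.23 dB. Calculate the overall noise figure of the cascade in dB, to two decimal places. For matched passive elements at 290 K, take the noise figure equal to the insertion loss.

2.15 dB

Convert to linear (a loss of L dB is a gain of −L dB): F_i = 10^(NF_i/10), G_i = 10^(G_i,dB/10)
  Stage 1: F_1 = 10^(1.01/10) = 1.262, G_1 = 10^(−1.01/10) = 0.7925
  Stage 2: F_2 = 10^(1.06/10) = 1.276, G_2 = 10^(18.5/10) = 70.79
  Stage 3: F_3 = 10^(4.23/10) = 2.649, G_3 = 10^(10.5/10) = 11.22
Friis cascade:
  F = 1.262 + (1.276 − 1)/0.7925 + (2.649 − 1)/56.10 = 1.640
NF = 10 log₁₀(1.640) = 2.15 dB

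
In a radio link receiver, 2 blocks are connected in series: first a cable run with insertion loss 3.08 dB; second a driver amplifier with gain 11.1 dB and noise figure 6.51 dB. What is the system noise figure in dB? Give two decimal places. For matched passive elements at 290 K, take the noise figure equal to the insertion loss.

9.59 dB

Convert to linear (a loss of L dB is a gain of −L dB): F_i = 10^(NF_i/10), G_i = 10^(G_i,dB/10)
  Stage 1: F_1 = 10^(3.08/10) = 2.032, G_1 = 10^(−3.08/10) = 0.4920
  Stage 2: F_2 = 10^(6.51/10) = 4.477, G_2 = 10^(11.1/10) = 12.88
Friis cascade:
  F = 2.032 + (4.477 − 1)/0.4920 = 9.099
NF = 10 log₁₀(9.099) = 9.59 dB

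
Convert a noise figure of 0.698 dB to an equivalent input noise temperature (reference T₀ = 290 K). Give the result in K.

F = 10^(0.698/10) = 1.17436
T_e = (F − 1)·T₀ = (1.17436 − 1) × 290 = 50.6 K

50.6 K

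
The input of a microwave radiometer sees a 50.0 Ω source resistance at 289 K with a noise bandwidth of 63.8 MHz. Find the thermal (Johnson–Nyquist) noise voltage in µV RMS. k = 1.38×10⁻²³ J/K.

V_n = √(4kTRB)
4kTRB = 4 × 1.38×10⁻²³ × 289 × 5.00×10¹ × 6.38×10⁷ = 5.09×10⁻¹¹ V²
V_n = √(5.09×10⁻¹¹) = 7.13×10⁻⁶ V = 7.13 µV

7.13 µV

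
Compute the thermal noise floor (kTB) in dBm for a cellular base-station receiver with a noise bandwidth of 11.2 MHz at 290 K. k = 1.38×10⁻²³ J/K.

P_n = kTB = 1.38×10⁻²³ × 290 × 1.12×10⁷ = 4.48×10⁻¹⁴ W
In dBm: 10 log₁₀(4.48×10⁻¹⁴ / 10⁻³) = −103.5 dBm

−103.5 dBm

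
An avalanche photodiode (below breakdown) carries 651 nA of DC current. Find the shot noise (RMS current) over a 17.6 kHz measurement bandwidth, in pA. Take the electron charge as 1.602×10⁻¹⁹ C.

60.6 pA

I_n = √(2qI·B)
2qI·B = 2 × 1.602×10⁻¹⁹ × 6.51×10⁻⁷ × 1.76×10⁴ = 3.67×10⁻²¹ A²
I_n = √(3.67×10⁻²¹) = 6.06×10⁻¹¹ A = 60.6 pA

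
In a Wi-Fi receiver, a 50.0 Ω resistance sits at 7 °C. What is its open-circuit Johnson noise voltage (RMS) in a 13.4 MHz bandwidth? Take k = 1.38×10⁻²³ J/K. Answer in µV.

T = 7 °C + 273.15 = 280.15 K
V_n = √(4kTRB)
4kTRB = 4 × 1.38×10⁻²³ × 280.15 × 5.00×10¹ × 1.34×10⁷ = 1.04×10⁻¹¹ V²
V_n = √(1.04×10⁻¹¹) = 3.22×10⁻⁶ V = 3.22 µV

3.22 µV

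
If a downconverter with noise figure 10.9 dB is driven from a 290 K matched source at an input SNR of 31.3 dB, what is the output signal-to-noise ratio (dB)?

By definition F = SNR_in/SNR_out, so in dB: SNR_out = SNR_in − NF
SNR_out = 31.3 − 10.9 = 20.4 dB

20.4 dB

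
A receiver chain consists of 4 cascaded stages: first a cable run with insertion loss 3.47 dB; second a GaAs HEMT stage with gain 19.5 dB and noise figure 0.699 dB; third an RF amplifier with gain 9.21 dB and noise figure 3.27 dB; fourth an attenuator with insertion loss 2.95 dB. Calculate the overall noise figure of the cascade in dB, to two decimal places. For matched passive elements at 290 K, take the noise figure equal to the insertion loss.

4.22 dB

Convert to linear (a loss of L dB is a gain of −L dB): F_i = 10^(NF_i/10), G_i = 10^(G_i,dB/10)
  Stage 1: F_1 = 10^(3.47/10) = 2.223, G_1 = 10^(−3.47/10) = 0.4498
  Stage 2: F_2 = 10^(0.699/10) = 1.175, G_2 = 10^(19.5/10) = 89.13
  Stage 3: F_3 = 10^(3.27/10) = 2.123, G_3 = 10^(9.21/10) = 8.337
  Stage 4: F_4 = 10^(2.95/10) = 1.972, G_4 = 10^(−2.95/10) = 0.5070
Friis cascade:
  F = 2.223 + (1.175 − 1)/0.4498 + (2.123 − 1)/40.09 + (1.972 − 1)/334.2 = 2.642
NF = 10 log₁₀(2.642) = 4.22 dB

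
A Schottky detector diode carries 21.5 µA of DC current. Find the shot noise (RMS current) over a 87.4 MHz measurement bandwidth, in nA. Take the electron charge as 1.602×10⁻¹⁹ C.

I_n = √(2qI·B)
2qI·B = 2 × 1.602×10⁻¹⁹ × 2.15×10⁻⁵ × 8.74×10⁷ = 6.02×10⁻¹⁶ A²
I_n = √(6.02×10⁻¹⁶) = 2.45×10⁻⁸ A = 24.5 nA

24.5 nA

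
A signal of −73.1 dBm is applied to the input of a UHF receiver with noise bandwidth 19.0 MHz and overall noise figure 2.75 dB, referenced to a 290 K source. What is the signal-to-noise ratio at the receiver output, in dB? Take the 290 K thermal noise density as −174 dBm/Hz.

25.4 dB

Noise floor: N = −174 + 10 log₁₀(B) + NF
10 log₁₀(1.90×10⁷) = 72.79 dB
N = −174 + 72.79 + 2.75 = −98.46 dBm
SNR = P_sig − N = −73.1 − (−98.46) = 25.36 dB → 25.4 dB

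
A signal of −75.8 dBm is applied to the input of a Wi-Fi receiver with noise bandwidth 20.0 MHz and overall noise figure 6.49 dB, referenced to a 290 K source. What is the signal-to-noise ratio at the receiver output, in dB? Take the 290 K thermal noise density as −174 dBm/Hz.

18.7 dB

Noise floor: N = −174 + 10 log₁₀(B) + NF
10 log₁₀(2.00×10⁷) = 73.01 dB
N = −174 + 73.01 + 6.49 = −94.50 dBm
SNR = P_sig − N = −75.8 − (−94.50) = 18.70 dB → 18.7 dB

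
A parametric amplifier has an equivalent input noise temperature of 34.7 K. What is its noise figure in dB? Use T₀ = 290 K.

F = 1 + T_e/T₀ = 1 + 34.7/290 = 1.11966
NF = 10 log₁₀(1.11966) = 0.491 dB

0.491 dB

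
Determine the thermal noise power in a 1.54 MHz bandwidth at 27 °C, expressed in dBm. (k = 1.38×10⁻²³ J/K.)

T = 27 °C + 273.15 = 300.15 K
P_n = kTB = 1.38×10⁻²³ × 300.15 × 1.54×10⁶ = 6.38×10⁻¹⁵ W
In dBm: 10 log₁₀(6.38×10⁻¹⁵ / 10⁻³) = −112.0 dBm

−112.0 dBm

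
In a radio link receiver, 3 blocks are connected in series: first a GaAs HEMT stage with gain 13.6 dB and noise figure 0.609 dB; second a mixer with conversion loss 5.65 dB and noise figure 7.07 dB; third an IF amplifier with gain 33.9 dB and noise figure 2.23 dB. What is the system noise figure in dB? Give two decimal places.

1.57 dB

Convert to linear (a loss of L dB is a gain of −L dB): F_i = 10^(NF_i/10), G_i = 10^(G_i,dB/10)
  Stage 1: F_1 = 10^(0.609/10) = 1.151, G_1 = 10^(13.6/10) = 22.91
  Stage 2: F_2 = 10^(7.07/10) = 5.093, G_2 = 10^(−5.65/10) = 0.2723
  Stage 3: F_3 = 10^(2.23/10) = 1.671, G_3 = 10^(33.9/10) = 2455
Friis cascade:
  F = 1.151 + (5.093 − 1)/22.91 + (1.671 − 1)/6.237 = 1.437
NF = 10 log₁₀(1.437) = 1.57 dB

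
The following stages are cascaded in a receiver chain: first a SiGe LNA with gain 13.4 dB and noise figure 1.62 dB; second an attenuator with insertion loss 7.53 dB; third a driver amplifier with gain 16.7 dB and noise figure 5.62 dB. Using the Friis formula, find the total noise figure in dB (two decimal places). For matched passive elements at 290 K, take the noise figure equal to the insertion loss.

3.71 dB

Convert to linear (a loss of L dB is a gain of −L dB): F_i = 10^(NF_i/10), G_i = 10^(G_i,dB/10)
  Stage 1: F_1 = 10^(1.62/10) = 1.452, G_1 = 10^(13.4/10) = 21.88
  Stage 2: F_2 = 10^(7.53/10) = 5.662, G_2 = 10^(−7.53/10) = 0.1766
  Stage 3: F_3 = 10^(5.62/10) = 3.648, G_3 = 10^(16.7/10) = 46.77
Friis cascade:
  F = 1.452 + (5.662 − 1)/21.88 + (3.648 − 1)/3.864 = 2.350
NF = 10 log₁₀(2.350) = 3.71 dB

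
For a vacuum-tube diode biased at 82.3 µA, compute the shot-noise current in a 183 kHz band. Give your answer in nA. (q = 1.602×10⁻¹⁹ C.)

I_n = √(2qI·B)
2qI·B = 2 × 1.602×10⁻¹⁹ × 8.23×10⁻⁵ × 1.83×10⁵ = 4.83×10⁻¹⁸ A²
I_n = √(4.83×10⁻¹⁸) = 2.20×10⁻⁹ A = 2.20 nA

2.20 nA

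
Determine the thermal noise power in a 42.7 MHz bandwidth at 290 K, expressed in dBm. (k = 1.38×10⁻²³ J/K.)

−97.7 dBm

P_n = kTB = 1.38×10⁻²³ × 290 × 4.27×10⁷ = 1.71×10⁻¹³ W
In dBm: 10 log₁₀(1.71×10⁻¹³ / 10⁻³) = −97.7 dBm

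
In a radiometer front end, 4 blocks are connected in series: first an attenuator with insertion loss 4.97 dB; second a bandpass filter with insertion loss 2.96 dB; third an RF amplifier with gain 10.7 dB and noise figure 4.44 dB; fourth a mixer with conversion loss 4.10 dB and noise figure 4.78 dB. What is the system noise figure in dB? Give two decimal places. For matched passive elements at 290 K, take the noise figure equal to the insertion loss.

12.63 dB

Convert to linear (a loss of L dB is a gain of −L dB): F_i = 10^(NF_i/10), G_i = 10^(G_i,dB/10)
  Stage 1: F_1 = 10^(4.97/10) = 3.141, G_1 = 10^(−4.97/10) = 0.3184
  Stage 2: F_2 = 10^(2.96/10) = 1.977, G_2 = 10^(−2.96/10) = 0.5058
  Stage 3: F_3 = 10^(4.44/10) = 2.780, G_3 = 10^(10.7/10) = 11.75
  Stage 4: F_4 = 10^(4.78/10) = 3.006, G_4 = 10^(−4.10/10) = 0.3890
Friis cascade:
  F = 3.141 + (1.977 − 1)/0.3184 + (2.780 − 1)/0.1611 + (3.006 − 1)/1.892 = 18.32
NF = 10 log₁₀(18.32) = 12.63 dB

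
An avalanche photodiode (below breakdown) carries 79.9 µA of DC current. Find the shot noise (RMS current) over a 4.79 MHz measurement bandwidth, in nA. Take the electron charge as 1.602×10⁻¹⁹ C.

11.1 nA

I_n = √(2qI·B)
2qI·B = 2 × 1.602×10⁻¹⁹ × 7.99×10⁻⁵ × 4.79×10⁶ = 1.23×10⁻¹⁶ A²
I_n = √(1.23×10⁻¹⁶) = 1.11×10⁻⁸ A = 11.1 nA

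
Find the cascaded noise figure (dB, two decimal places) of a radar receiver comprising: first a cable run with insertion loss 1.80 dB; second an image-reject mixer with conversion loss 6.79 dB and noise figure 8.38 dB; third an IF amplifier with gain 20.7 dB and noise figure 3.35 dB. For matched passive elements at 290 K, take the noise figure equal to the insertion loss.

12.75 dB

Convert to linear (a loss of L dB is a gain of −L dB): F_i = 10^(NF_i/10), G_i = 10^(G_i,dB/10)
  Stage 1: F_1 = 10^(1.80/10) = 1.514, G_1 = 10^(−1.80/10) = 0.6607
  Stage 2: F_2 = 10^(8.38/10) = 6.887, G_2 = 10^(−6.79/10) = 0.2094
  Stage 3: F_3 = 10^(3.35/10) = 2.163, G_3 = 10^(20.7/10) = 117.5
Friis cascade:
  F = 1.514 + (6.887 − 1)/0.6607 + (2.163 − 1)/0.1384 = 18.83
NF = 10 log₁₀(18.83) = 12.75 dB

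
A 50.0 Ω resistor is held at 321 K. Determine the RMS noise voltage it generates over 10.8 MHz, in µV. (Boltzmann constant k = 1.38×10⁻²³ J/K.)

V_n = √(4kTRB)
4kTRB = 4 × 1.38×10⁻²³ × 321 × 5.00×10¹ × 1.08×10⁷ = 9.57×10⁻¹² V²
V_n = √(9.57×10⁻¹²) = 3.09×10⁻⁶ V = 3.09 µV

3.09 µV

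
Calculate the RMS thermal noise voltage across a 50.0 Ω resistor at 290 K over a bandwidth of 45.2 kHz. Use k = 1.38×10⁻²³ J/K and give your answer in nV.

190 nV

V_n = √(4kTRB)
4kTRB = 4 × 1.38×10⁻²³ × 290 × 5.00×10¹ × 4.52×10⁴ = 3.62×10⁻¹⁴ V²
V_n = √(3.62×10⁻¹⁴) = 1.90×10⁻⁷ V = 190 nV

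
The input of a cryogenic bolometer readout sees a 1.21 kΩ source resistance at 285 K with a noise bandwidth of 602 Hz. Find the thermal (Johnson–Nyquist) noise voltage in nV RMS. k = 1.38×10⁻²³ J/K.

107 nV

V_n = √(4kTRB)
4kTRB = 4 × 1.38×10⁻²³ × 285 × 1.21×10³ × 6.02×10² = 1.15×10⁻¹⁴ V²
V_n = √(1.15×10⁻¹⁴) = 1.07×10⁻⁷ V = 107 nV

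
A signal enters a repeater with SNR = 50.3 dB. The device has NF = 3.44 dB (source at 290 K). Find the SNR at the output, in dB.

46.86 dB

By definition F = SNR_in/SNR_out, so in dB: SNR_out = SNR_in − NF
SNR_out = 50.3 − 3.44 = 46.86 dB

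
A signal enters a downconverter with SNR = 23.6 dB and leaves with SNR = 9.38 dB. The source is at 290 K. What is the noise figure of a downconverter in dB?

NF (dB) = SNR_in(dB) − SNR_out(dB) when the source is at T₀
NF = 23.6 − 9.38 = 14.22 dB

14.22 dB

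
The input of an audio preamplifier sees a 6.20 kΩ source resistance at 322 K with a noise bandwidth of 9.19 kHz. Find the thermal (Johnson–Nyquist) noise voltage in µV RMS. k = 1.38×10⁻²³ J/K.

V_n = √(4kTRB)
4kTRB = 4 × 1.38×10⁻²³ × 322 × 6.20×10³ × 9.19×10³ = 1.01×10⁻¹² V²
V_n = √(1.01×10⁻¹²) = 1.01×10⁻⁶ V = 1.01 µV

1.01 µV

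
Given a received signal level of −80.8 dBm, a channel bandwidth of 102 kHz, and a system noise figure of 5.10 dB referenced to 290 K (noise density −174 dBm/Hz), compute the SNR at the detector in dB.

38.0 dB

Noise floor: N = −174 + 10 log₁₀(B) + NF
10 log₁₀(1.02×10⁵) = 50.09 dB
N = −174 + 50.09 + 5.10 = −118.81 dBm
SNR = P_sig − N = −80.8 − (−118.81) = 38.01 dB → 38.0 dB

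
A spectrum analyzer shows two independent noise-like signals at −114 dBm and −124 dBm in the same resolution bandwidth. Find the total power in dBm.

Convert to linear, add, convert back:
P₁ = 3.98×10⁻¹⁵ W, P₂ = 3.98×10⁻¹⁶ W
P_tot = 4.38×10⁻¹⁵ W → 10 log₁₀(P_tot / 10⁻³) = −113.6 dBm

−113.6 dBm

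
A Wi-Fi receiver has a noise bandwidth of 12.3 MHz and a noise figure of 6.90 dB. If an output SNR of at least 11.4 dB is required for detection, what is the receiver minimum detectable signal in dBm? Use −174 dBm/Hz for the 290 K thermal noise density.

−84.8 dBm

Sensitivity = −174 + 10 log₁₀(B) + NF + SNR_min
= −174 + 70.9 + 6.90 + 11.4
= −84.80 dBm → −84.8 dBm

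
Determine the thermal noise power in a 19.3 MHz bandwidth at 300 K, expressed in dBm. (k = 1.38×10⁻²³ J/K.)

P_n = kTB = 1.38×10⁻²³ × 300 × 1.93×10⁷ = 7.99×10⁻¹⁴ W
In dBm: 10 log₁₀(7.99×10⁻¹⁴ / 10⁻³) = −101.0 dBm

−101.0 dBm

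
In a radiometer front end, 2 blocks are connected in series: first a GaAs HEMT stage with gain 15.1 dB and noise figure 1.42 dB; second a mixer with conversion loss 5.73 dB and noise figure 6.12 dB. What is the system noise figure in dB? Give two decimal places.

Convert to linear (a loss of L dB is a gain of −L dB): F_i = 10^(NF_i/10), G_i = 10^(G_i,dB/10)
  Stage 1: F_1 = 10^(1.42/10) = 1.387, G_1 = 10^(15.1/10) = 32.36
  Stage 2: F_2 = 10^(6.12/10) = 4.093, G_2 = 10^(−5.73/10) = 0.2673
Friis cascade:
  F = 1.387 + (4.093 − 1)/32.36 = 1.482
NF = 10 log₁₀(1.482) = 1.71 dB

1.71 dB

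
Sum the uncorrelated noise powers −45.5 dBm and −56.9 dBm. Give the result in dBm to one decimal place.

Convert to linear, add, convert back:
P₁ = 2.82×10⁻⁸ W, P₂ = 2.04×10⁻⁹ W
P_tot = 3.02×10⁻⁸ W → 10 log₁₀(P_tot / 10⁻³) = −45.2 dBm

−45.2 dBm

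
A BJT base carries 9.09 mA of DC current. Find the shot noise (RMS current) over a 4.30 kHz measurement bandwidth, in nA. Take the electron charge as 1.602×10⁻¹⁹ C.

3.54 nA

I_n = √(2qI·B)
2qI·B = 2 × 1.602×10⁻¹⁹ × 9.09×10⁻³ × 4.30×10³ = 1.25×10⁻¹⁷ A²
I_n = √(1.25×10⁻¹⁷) = 3.54×10⁻⁹ A = 3.54 nA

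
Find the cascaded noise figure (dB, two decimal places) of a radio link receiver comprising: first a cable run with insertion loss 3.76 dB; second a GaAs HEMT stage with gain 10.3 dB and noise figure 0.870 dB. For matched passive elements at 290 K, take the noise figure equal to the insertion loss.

Convert to linear (a loss of L dB is a gain of −L dB): F_i = 10^(NF_i/10), G_i = 10^(G_i,dB/10)
  Stage 1: F_1 = 10^(3.76/10) = 2.377, G_1 = 10^(−3.76/10) = 0.4207
  Stage 2: F_2 = 10^(0.870/10) = 1.222, G_2 = 10^(10.3/10) = 10.72
Friis cascade:
  F = 2.377 + (1.222 − 1)/0.4207 = 2.904
NF = 10 log₁₀(2.904) = 4.63 dB

4.63 dB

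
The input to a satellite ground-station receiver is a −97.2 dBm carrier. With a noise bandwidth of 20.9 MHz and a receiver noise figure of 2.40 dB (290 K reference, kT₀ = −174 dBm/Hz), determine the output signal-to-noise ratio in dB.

1.2 dB

Noise floor: N = −174 + 10 log₁₀(B) + NF
10 log₁₀(2.09×10⁷) = 73.2 dB
N = −174 + 73.2 + 2.40 = −98.40 dBm
SNR = P_sig − N = −97.2 − (−98.40) = 1.20 dB → 1.2 dB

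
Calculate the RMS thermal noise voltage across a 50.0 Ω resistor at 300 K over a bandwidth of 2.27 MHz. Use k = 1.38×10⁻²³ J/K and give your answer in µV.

1.37 µV

V_n = √(4kTRB)
4kTRB = 4 × 1.38×10⁻²³ × 300 × 5.00×10¹ × 2.27×10⁶ = 1.88×10⁻¹² V²
V_n = √(1.88×10⁻¹²) = 1.37×10⁻⁶ V = 1.37 µV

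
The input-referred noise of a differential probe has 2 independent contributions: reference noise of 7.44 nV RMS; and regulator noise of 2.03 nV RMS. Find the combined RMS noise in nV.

Uncorrelated sources add in power (mean-square): V_tot = √(ΣV_i²)
V_tot = √[(7.44×10⁻⁹)² + (2.03×10⁻⁹)²] = 7.71×10⁻⁹ V = 7.71 nV

7.71 nV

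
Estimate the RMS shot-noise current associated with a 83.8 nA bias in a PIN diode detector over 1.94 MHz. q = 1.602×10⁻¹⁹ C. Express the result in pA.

I_n = √(2qI·B)
2qI·B = 2 × 1.602×10⁻¹⁹ × 8.38×10⁻⁸ × 1.94×10⁶ = 5.21×10⁻²⁰ A²
I_n = √(5.21×10⁻²⁰) = 2.28×10⁻¹⁰ A = 228 pA

228 pA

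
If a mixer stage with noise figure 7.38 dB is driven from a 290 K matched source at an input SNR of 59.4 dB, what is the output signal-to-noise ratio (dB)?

By definition F = SNR_in/SNR_out, so in dB: SNR_out = SNR_in − NF
SNR_out = 59.4 − 7.38 = 52.02 dB

52.02 dB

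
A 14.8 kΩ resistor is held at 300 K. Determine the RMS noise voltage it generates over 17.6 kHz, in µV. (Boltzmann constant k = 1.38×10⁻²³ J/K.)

2.08 µV

V_n = √(4kTRB)
4kTRB = 4 × 1.38×10⁻²³ × 300 × 1.48×10⁴ × 1.76×10⁴ = 4.31×10⁻¹² V²
V_n = √(4.31×10⁻¹²) = 2.08×10⁻⁶ V = 2.08 µV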